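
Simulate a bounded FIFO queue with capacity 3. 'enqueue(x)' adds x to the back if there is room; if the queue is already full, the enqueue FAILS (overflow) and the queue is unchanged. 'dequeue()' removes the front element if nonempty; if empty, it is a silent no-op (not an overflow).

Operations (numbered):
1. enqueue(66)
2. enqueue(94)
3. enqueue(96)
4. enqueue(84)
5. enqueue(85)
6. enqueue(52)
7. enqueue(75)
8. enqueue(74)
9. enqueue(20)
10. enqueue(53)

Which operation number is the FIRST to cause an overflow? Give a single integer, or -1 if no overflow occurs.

1. enqueue(66): size=1
2. enqueue(94): size=2
3. enqueue(96): size=3
4. enqueue(84): size=3=cap → OVERFLOW (fail)
5. enqueue(85): size=3=cap → OVERFLOW (fail)
6. enqueue(52): size=3=cap → OVERFLOW (fail)
7. enqueue(75): size=3=cap → OVERFLOW (fail)
8. enqueue(74): size=3=cap → OVERFLOW (fail)
9. enqueue(20): size=3=cap → OVERFLOW (fail)
10. enqueue(53): size=3=cap → OVERFLOW (fail)

Answer: 4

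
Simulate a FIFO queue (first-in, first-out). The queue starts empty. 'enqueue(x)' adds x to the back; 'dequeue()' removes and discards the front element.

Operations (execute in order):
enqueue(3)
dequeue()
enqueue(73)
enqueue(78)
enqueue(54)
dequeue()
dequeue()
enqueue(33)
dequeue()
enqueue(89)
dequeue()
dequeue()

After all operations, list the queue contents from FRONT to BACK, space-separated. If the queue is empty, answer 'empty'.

enqueue(3): [3]
dequeue(): []
enqueue(73): [73]
enqueue(78): [73, 78]
enqueue(54): [73, 78, 54]
dequeue(): [78, 54]
dequeue(): [54]
enqueue(33): [54, 33]
dequeue(): [33]
enqueue(89): [33, 89]
dequeue(): [89]
dequeue(): []

Answer: empty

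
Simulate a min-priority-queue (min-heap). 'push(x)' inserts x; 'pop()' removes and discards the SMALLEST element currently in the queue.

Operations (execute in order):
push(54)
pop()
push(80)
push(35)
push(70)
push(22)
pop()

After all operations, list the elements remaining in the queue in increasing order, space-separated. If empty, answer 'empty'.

push(54): heap contents = [54]
pop() → 54: heap contents = []
push(80): heap contents = [80]
push(35): heap contents = [35, 80]
push(70): heap contents = [35, 70, 80]
push(22): heap contents = [22, 35, 70, 80]
pop() → 22: heap contents = [35, 70, 80]

Answer: 35 70 80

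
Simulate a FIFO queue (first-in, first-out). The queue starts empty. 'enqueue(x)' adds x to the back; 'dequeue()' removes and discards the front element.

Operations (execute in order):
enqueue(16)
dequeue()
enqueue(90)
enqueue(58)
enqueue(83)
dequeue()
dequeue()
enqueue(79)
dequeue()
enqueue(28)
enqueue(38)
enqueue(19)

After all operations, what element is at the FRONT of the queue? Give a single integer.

Answer: 79

Derivation:
enqueue(16): queue = [16]
dequeue(): queue = []
enqueue(90): queue = [90]
enqueue(58): queue = [90, 58]
enqueue(83): queue = [90, 58, 83]
dequeue(): queue = [58, 83]
dequeue(): queue = [83]
enqueue(79): queue = [83, 79]
dequeue(): queue = [79]
enqueue(28): queue = [79, 28]
enqueue(38): queue = [79, 28, 38]
enqueue(19): queue = [79, 28, 38, 19]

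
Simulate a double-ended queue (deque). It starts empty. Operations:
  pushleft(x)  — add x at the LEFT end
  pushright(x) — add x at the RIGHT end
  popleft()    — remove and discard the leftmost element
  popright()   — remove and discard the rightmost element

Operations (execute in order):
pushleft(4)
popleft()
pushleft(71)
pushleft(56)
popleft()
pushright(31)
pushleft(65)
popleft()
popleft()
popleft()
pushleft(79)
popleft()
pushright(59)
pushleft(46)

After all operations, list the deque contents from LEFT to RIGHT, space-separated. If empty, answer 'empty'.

Answer: 46 59

Derivation:
pushleft(4): [4]
popleft(): []
pushleft(71): [71]
pushleft(56): [56, 71]
popleft(): [71]
pushright(31): [71, 31]
pushleft(65): [65, 71, 31]
popleft(): [71, 31]
popleft(): [31]
popleft(): []
pushleft(79): [79]
popleft(): []
pushright(59): [59]
pushleft(46): [46, 59]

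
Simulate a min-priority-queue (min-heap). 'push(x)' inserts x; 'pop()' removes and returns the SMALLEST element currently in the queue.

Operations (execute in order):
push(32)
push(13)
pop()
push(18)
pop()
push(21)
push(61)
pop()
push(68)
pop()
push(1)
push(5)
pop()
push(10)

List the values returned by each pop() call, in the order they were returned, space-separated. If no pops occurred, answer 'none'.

Answer: 13 18 21 32 1

Derivation:
push(32): heap contents = [32]
push(13): heap contents = [13, 32]
pop() → 13: heap contents = [32]
push(18): heap contents = [18, 32]
pop() → 18: heap contents = [32]
push(21): heap contents = [21, 32]
push(61): heap contents = [21, 32, 61]
pop() → 21: heap contents = [32, 61]
push(68): heap contents = [32, 61, 68]
pop() → 32: heap contents = [61, 68]
push(1): heap contents = [1, 61, 68]
push(5): heap contents = [1, 5, 61, 68]
pop() → 1: heap contents = [5, 61, 68]
push(10): heap contents = [5, 10, 61, 68]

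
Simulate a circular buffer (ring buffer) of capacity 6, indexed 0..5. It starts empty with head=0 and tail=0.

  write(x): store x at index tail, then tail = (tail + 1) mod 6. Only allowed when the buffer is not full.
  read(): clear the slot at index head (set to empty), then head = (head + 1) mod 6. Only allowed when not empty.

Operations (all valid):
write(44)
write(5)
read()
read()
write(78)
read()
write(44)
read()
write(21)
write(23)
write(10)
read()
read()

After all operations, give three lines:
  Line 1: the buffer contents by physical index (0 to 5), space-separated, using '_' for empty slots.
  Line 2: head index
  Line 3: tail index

Answer: 10 _ _ _ _ _
0
1

Derivation:
write(44): buf=[44 _ _ _ _ _], head=0, tail=1, size=1
write(5): buf=[44 5 _ _ _ _], head=0, tail=2, size=2
read(): buf=[_ 5 _ _ _ _], head=1, tail=2, size=1
read(): buf=[_ _ _ _ _ _], head=2, tail=2, size=0
write(78): buf=[_ _ 78 _ _ _], head=2, tail=3, size=1
read(): buf=[_ _ _ _ _ _], head=3, tail=3, size=0
write(44): buf=[_ _ _ 44 _ _], head=3, tail=4, size=1
read(): buf=[_ _ _ _ _ _], head=4, tail=4, size=0
write(21): buf=[_ _ _ _ 21 _], head=4, tail=5, size=1
write(23): buf=[_ _ _ _ 21 23], head=4, tail=0, size=2
write(10): buf=[10 _ _ _ 21 23], head=4, tail=1, size=3
read(): buf=[10 _ _ _ _ 23], head=5, tail=1, size=2
read(): buf=[10 _ _ _ _ _], head=0, tail=1, size=1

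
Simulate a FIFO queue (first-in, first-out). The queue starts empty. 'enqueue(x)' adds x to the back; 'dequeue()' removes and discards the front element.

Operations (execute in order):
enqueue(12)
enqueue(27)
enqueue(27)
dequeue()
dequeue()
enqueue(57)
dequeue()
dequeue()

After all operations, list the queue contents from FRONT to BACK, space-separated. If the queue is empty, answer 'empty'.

Answer: empty

Derivation:
enqueue(12): [12]
enqueue(27): [12, 27]
enqueue(27): [12, 27, 27]
dequeue(): [27, 27]
dequeue(): [27]
enqueue(57): [27, 57]
dequeue(): [57]
dequeue(): []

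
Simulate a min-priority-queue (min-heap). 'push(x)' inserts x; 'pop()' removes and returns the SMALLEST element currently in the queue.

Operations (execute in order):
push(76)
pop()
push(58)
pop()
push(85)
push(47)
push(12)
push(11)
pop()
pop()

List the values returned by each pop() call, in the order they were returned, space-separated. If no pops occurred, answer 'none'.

push(76): heap contents = [76]
pop() → 76: heap contents = []
push(58): heap contents = [58]
pop() → 58: heap contents = []
push(85): heap contents = [85]
push(47): heap contents = [47, 85]
push(12): heap contents = [12, 47, 85]
push(11): heap contents = [11, 12, 47, 85]
pop() → 11: heap contents = [12, 47, 85]
pop() → 12: heap contents = [47, 85]

Answer: 76 58 11 12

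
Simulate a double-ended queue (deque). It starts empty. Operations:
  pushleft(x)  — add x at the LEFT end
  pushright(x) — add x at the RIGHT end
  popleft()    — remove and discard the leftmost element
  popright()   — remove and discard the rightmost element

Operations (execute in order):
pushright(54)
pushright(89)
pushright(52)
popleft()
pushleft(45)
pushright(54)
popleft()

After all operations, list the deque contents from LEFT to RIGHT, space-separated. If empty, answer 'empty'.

Answer: 89 52 54

Derivation:
pushright(54): [54]
pushright(89): [54, 89]
pushright(52): [54, 89, 52]
popleft(): [89, 52]
pushleft(45): [45, 89, 52]
pushright(54): [45, 89, 52, 54]
popleft(): [89, 52, 54]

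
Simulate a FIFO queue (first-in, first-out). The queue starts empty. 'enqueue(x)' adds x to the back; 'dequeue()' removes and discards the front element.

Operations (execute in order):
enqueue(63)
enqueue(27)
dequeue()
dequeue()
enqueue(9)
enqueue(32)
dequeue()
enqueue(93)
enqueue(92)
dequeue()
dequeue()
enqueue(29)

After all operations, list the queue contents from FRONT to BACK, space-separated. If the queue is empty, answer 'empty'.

enqueue(63): [63]
enqueue(27): [63, 27]
dequeue(): [27]
dequeue(): []
enqueue(9): [9]
enqueue(32): [9, 32]
dequeue(): [32]
enqueue(93): [32, 93]
enqueue(92): [32, 93, 92]
dequeue(): [93, 92]
dequeue(): [92]
enqueue(29): [92, 29]

Answer: 92 29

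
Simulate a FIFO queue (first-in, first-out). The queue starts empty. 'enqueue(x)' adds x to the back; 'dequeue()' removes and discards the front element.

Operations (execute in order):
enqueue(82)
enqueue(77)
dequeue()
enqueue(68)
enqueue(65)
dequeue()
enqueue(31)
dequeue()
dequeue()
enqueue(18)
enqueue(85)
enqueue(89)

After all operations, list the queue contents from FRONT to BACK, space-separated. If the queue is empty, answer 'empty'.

Answer: 31 18 85 89

Derivation:
enqueue(82): [82]
enqueue(77): [82, 77]
dequeue(): [77]
enqueue(68): [77, 68]
enqueue(65): [77, 68, 65]
dequeue(): [68, 65]
enqueue(31): [68, 65, 31]
dequeue(): [65, 31]
dequeue(): [31]
enqueue(18): [31, 18]
enqueue(85): [31, 18, 85]
enqueue(89): [31, 18, 85, 89]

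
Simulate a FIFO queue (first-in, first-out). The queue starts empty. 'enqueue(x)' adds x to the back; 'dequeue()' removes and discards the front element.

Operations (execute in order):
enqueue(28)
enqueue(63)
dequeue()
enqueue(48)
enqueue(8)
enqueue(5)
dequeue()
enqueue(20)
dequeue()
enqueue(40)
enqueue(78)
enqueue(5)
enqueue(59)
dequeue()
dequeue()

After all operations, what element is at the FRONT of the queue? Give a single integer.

enqueue(28): queue = [28]
enqueue(63): queue = [28, 63]
dequeue(): queue = [63]
enqueue(48): queue = [63, 48]
enqueue(8): queue = [63, 48, 8]
enqueue(5): queue = [63, 48, 8, 5]
dequeue(): queue = [48, 8, 5]
enqueue(20): queue = [48, 8, 5, 20]
dequeue(): queue = [8, 5, 20]
enqueue(40): queue = [8, 5, 20, 40]
enqueue(78): queue = [8, 5, 20, 40, 78]
enqueue(5): queue = [8, 5, 20, 40, 78, 5]
enqueue(59): queue = [8, 5, 20, 40, 78, 5, 59]
dequeue(): queue = [5, 20, 40, 78, 5, 59]
dequeue(): queue = [20, 40, 78, 5, 59]

Answer: 20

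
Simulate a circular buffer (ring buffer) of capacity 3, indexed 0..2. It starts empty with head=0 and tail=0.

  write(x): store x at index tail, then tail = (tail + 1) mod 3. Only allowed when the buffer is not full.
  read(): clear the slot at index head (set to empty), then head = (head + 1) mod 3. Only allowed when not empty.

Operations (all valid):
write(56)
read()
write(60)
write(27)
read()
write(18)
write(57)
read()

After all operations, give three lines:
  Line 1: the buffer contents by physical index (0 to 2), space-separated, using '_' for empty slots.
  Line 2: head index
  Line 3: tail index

Answer: 18 57 _
0
2

Derivation:
write(56): buf=[56 _ _], head=0, tail=1, size=1
read(): buf=[_ _ _], head=1, tail=1, size=0
write(60): buf=[_ 60 _], head=1, tail=2, size=1
write(27): buf=[_ 60 27], head=1, tail=0, size=2
read(): buf=[_ _ 27], head=2, tail=0, size=1
write(18): buf=[18 _ 27], head=2, tail=1, size=2
write(57): buf=[18 57 27], head=2, tail=2, size=3
read(): buf=[18 57 _], head=0, tail=2, size=2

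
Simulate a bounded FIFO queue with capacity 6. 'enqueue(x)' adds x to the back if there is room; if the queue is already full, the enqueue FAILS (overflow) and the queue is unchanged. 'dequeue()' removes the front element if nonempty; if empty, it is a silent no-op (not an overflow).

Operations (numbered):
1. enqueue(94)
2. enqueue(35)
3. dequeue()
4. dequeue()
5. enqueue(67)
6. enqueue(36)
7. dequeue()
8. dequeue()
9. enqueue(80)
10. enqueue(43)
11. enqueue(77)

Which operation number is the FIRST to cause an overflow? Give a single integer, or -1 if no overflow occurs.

Answer: -1

Derivation:
1. enqueue(94): size=1
2. enqueue(35): size=2
3. dequeue(): size=1
4. dequeue(): size=0
5. enqueue(67): size=1
6. enqueue(36): size=2
7. dequeue(): size=1
8. dequeue(): size=0
9. enqueue(80): size=1
10. enqueue(43): size=2
11. enqueue(77): size=3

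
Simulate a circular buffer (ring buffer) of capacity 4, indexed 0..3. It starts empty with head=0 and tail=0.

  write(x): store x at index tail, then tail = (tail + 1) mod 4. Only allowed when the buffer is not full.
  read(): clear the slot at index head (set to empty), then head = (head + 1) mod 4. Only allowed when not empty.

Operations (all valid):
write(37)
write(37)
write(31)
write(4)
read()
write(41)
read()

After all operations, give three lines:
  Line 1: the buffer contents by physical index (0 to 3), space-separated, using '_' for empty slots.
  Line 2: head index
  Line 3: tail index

write(37): buf=[37 _ _ _], head=0, tail=1, size=1
write(37): buf=[37 37 _ _], head=0, tail=2, size=2
write(31): buf=[37 37 31 _], head=0, tail=3, size=3
write(4): buf=[37 37 31 4], head=0, tail=0, size=4
read(): buf=[_ 37 31 4], head=1, tail=0, size=3
write(41): buf=[41 37 31 4], head=1, tail=1, size=4
read(): buf=[41 _ 31 4], head=2, tail=1, size=3

Answer: 41 _ 31 4
2
1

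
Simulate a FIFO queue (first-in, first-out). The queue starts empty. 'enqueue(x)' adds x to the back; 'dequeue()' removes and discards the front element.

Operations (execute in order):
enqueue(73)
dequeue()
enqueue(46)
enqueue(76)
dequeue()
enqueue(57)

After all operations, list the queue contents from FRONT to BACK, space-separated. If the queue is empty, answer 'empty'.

enqueue(73): [73]
dequeue(): []
enqueue(46): [46]
enqueue(76): [46, 76]
dequeue(): [76]
enqueue(57): [76, 57]

Answer: 76 57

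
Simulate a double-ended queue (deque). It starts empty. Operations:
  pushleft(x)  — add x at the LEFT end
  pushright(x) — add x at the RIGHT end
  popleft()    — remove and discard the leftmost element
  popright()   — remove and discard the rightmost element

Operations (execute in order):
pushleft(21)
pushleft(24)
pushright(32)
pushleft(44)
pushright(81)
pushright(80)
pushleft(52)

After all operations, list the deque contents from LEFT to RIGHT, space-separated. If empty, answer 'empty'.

pushleft(21): [21]
pushleft(24): [24, 21]
pushright(32): [24, 21, 32]
pushleft(44): [44, 24, 21, 32]
pushright(81): [44, 24, 21, 32, 81]
pushright(80): [44, 24, 21, 32, 81, 80]
pushleft(52): [52, 44, 24, 21, 32, 81, 80]

Answer: 52 44 24 21 32 81 80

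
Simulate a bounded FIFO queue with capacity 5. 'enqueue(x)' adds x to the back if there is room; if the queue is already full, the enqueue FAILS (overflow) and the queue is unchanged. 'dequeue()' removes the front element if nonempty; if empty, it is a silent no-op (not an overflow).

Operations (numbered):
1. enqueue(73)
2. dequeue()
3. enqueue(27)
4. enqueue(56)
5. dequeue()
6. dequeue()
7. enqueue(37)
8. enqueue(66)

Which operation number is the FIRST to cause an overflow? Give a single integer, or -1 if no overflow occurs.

1. enqueue(73): size=1
2. dequeue(): size=0
3. enqueue(27): size=1
4. enqueue(56): size=2
5. dequeue(): size=1
6. dequeue(): size=0
7. enqueue(37): size=1
8. enqueue(66): size=2

Answer: -1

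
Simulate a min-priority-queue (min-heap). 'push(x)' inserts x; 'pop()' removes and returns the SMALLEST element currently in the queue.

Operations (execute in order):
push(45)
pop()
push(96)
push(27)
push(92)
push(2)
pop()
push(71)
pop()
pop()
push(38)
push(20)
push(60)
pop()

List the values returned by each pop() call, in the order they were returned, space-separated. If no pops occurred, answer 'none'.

push(45): heap contents = [45]
pop() → 45: heap contents = []
push(96): heap contents = [96]
push(27): heap contents = [27, 96]
push(92): heap contents = [27, 92, 96]
push(2): heap contents = [2, 27, 92, 96]
pop() → 2: heap contents = [27, 92, 96]
push(71): heap contents = [27, 71, 92, 96]
pop() → 27: heap contents = [71, 92, 96]
pop() → 71: heap contents = [92, 96]
push(38): heap contents = [38, 92, 96]
push(20): heap contents = [20, 38, 92, 96]
push(60): heap contents = [20, 38, 60, 92, 96]
pop() → 20: heap contents = [38, 60, 92, 96]

Answer: 45 2 27 71 20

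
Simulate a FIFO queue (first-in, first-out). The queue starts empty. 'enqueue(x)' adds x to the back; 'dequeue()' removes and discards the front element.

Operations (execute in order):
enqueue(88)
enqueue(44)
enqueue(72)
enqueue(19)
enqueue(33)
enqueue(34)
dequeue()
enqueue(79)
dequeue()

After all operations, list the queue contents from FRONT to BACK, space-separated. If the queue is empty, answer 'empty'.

Answer: 72 19 33 34 79

Derivation:
enqueue(88): [88]
enqueue(44): [88, 44]
enqueue(72): [88, 44, 72]
enqueue(19): [88, 44, 72, 19]
enqueue(33): [88, 44, 72, 19, 33]
enqueue(34): [88, 44, 72, 19, 33, 34]
dequeue(): [44, 72, 19, 33, 34]
enqueue(79): [44, 72, 19, 33, 34, 79]
dequeue(): [72, 19, 33, 34, 79]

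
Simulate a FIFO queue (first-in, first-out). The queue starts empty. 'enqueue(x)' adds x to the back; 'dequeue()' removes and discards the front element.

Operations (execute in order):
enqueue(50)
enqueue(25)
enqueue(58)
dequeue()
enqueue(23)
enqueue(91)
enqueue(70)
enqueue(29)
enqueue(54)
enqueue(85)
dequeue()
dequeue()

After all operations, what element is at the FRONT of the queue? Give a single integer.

enqueue(50): queue = [50]
enqueue(25): queue = [50, 25]
enqueue(58): queue = [50, 25, 58]
dequeue(): queue = [25, 58]
enqueue(23): queue = [25, 58, 23]
enqueue(91): queue = [25, 58, 23, 91]
enqueue(70): queue = [25, 58, 23, 91, 70]
enqueue(29): queue = [25, 58, 23, 91, 70, 29]
enqueue(54): queue = [25, 58, 23, 91, 70, 29, 54]
enqueue(85): queue = [25, 58, 23, 91, 70, 29, 54, 85]
dequeue(): queue = [58, 23, 91, 70, 29, 54, 85]
dequeue(): queue = [23, 91, 70, 29, 54, 85]

Answer: 23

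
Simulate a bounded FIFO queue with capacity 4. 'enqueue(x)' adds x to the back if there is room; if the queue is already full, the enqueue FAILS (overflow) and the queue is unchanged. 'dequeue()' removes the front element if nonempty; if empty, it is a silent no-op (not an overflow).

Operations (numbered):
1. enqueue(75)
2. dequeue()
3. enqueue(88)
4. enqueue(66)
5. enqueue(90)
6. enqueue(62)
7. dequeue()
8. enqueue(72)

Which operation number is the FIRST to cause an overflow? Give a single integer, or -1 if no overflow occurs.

1. enqueue(75): size=1
2. dequeue(): size=0
3. enqueue(88): size=1
4. enqueue(66): size=2
5. enqueue(90): size=3
6. enqueue(62): size=4
7. dequeue(): size=3
8. enqueue(72): size=4

Answer: -1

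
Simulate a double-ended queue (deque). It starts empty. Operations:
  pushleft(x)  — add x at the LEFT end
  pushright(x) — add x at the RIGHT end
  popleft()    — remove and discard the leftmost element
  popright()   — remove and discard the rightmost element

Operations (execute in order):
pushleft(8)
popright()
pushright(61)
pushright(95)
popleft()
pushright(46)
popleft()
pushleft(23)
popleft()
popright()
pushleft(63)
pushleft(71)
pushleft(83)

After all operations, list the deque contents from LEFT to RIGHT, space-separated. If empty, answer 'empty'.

Answer: 83 71 63

Derivation:
pushleft(8): [8]
popright(): []
pushright(61): [61]
pushright(95): [61, 95]
popleft(): [95]
pushright(46): [95, 46]
popleft(): [46]
pushleft(23): [23, 46]
popleft(): [46]
popright(): []
pushleft(63): [63]
pushleft(71): [71, 63]
pushleft(83): [83, 71, 63]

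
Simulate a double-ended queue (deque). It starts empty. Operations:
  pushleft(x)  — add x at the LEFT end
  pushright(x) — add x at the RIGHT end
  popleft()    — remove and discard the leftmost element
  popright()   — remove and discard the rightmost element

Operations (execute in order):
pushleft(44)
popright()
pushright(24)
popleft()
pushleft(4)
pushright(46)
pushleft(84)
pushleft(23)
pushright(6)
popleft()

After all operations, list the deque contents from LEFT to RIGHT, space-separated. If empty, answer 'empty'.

Answer: 84 4 46 6

Derivation:
pushleft(44): [44]
popright(): []
pushright(24): [24]
popleft(): []
pushleft(4): [4]
pushright(46): [4, 46]
pushleft(84): [84, 4, 46]
pushleft(23): [23, 84, 4, 46]
pushright(6): [23, 84, 4, 46, 6]
popleft(): [84, 4, 46, 6]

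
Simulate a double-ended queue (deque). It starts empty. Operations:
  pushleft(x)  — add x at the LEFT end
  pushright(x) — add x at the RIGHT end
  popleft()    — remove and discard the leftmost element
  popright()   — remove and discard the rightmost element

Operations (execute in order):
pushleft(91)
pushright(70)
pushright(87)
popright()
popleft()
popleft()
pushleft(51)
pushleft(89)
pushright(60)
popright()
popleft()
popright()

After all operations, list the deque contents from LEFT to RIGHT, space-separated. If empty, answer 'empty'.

Answer: empty

Derivation:
pushleft(91): [91]
pushright(70): [91, 70]
pushright(87): [91, 70, 87]
popright(): [91, 70]
popleft(): [70]
popleft(): []
pushleft(51): [51]
pushleft(89): [89, 51]
pushright(60): [89, 51, 60]
popright(): [89, 51]
popleft(): [51]
popright(): []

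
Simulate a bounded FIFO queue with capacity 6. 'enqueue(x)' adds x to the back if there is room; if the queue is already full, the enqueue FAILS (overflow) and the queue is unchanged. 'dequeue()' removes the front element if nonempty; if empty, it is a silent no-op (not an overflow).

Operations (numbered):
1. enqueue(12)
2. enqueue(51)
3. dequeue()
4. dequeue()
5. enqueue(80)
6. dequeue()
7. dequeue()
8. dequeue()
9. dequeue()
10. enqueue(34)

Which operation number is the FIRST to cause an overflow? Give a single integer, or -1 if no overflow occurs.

Answer: -1

Derivation:
1. enqueue(12): size=1
2. enqueue(51): size=2
3. dequeue(): size=1
4. dequeue(): size=0
5. enqueue(80): size=1
6. dequeue(): size=0
7. dequeue(): empty, no-op, size=0
8. dequeue(): empty, no-op, size=0
9. dequeue(): empty, no-op, size=0
10. enqueue(34): size=1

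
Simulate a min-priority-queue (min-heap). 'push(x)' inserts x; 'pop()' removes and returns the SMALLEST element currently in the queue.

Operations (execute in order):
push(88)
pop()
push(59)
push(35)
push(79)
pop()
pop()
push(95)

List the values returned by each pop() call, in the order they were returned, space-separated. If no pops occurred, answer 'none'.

push(88): heap contents = [88]
pop() → 88: heap contents = []
push(59): heap contents = [59]
push(35): heap contents = [35, 59]
push(79): heap contents = [35, 59, 79]
pop() → 35: heap contents = [59, 79]
pop() → 59: heap contents = [79]
push(95): heap contents = [79, 95]

Answer: 88 35 59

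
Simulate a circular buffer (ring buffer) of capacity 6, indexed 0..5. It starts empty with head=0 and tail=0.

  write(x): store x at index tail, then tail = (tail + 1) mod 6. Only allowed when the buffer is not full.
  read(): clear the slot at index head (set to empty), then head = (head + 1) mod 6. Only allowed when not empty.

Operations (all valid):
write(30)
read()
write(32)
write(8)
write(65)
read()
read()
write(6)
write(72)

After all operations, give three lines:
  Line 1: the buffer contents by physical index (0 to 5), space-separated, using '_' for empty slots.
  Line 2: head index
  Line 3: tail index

Answer: _ _ _ 65 6 72
3
0

Derivation:
write(30): buf=[30 _ _ _ _ _], head=0, tail=1, size=1
read(): buf=[_ _ _ _ _ _], head=1, tail=1, size=0
write(32): buf=[_ 32 _ _ _ _], head=1, tail=2, size=1
write(8): buf=[_ 32 8 _ _ _], head=1, tail=3, size=2
write(65): buf=[_ 32 8 65 _ _], head=1, tail=4, size=3
read(): buf=[_ _ 8 65 _ _], head=2, tail=4, size=2
read(): buf=[_ _ _ 65 _ _], head=3, tail=4, size=1
write(6): buf=[_ _ _ 65 6 _], head=3, tail=5, size=2
write(72): buf=[_ _ _ 65 6 72], head=3, tail=0, size=3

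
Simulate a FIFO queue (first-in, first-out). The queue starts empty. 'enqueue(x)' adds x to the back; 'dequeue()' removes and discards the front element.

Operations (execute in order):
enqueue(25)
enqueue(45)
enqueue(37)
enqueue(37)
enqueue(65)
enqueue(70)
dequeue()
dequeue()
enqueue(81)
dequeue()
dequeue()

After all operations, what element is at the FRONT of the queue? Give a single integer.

enqueue(25): queue = [25]
enqueue(45): queue = [25, 45]
enqueue(37): queue = [25, 45, 37]
enqueue(37): queue = [25, 45, 37, 37]
enqueue(65): queue = [25, 45, 37, 37, 65]
enqueue(70): queue = [25, 45, 37, 37, 65, 70]
dequeue(): queue = [45, 37, 37, 65, 70]
dequeue(): queue = [37, 37, 65, 70]
enqueue(81): queue = [37, 37, 65, 70, 81]
dequeue(): queue = [37, 65, 70, 81]
dequeue(): queue = [65, 70, 81]

Answer: 65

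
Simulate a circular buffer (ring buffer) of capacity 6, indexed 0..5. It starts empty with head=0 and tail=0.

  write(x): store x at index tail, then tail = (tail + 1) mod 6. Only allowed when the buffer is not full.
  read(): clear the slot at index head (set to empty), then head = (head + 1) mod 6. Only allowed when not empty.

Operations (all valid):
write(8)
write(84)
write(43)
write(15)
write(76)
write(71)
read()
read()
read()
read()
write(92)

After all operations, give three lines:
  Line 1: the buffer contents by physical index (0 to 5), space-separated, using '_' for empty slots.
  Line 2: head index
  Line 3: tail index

write(8): buf=[8 _ _ _ _ _], head=0, tail=1, size=1
write(84): buf=[8 84 _ _ _ _], head=0, tail=2, size=2
write(43): buf=[8 84 43 _ _ _], head=0, tail=3, size=3
write(15): buf=[8 84 43 15 _ _], head=0, tail=4, size=4
write(76): buf=[8 84 43 15 76 _], head=0, tail=5, size=5
write(71): buf=[8 84 43 15 76 71], head=0, tail=0, size=6
read(): buf=[_ 84 43 15 76 71], head=1, tail=0, size=5
read(): buf=[_ _ 43 15 76 71], head=2, tail=0, size=4
read(): buf=[_ _ _ 15 76 71], head=3, tail=0, size=3
read(): buf=[_ _ _ _ 76 71], head=4, tail=0, size=2
write(92): buf=[92 _ _ _ 76 71], head=4, tail=1, size=3

Answer: 92 _ _ _ 76 71
4
1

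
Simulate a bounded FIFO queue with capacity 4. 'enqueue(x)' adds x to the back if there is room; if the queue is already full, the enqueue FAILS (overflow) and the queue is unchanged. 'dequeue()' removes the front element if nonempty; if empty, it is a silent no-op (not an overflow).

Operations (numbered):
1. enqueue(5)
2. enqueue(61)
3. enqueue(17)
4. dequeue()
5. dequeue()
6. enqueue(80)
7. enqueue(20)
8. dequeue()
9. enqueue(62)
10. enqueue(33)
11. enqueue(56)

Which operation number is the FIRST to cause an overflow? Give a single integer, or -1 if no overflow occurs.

Answer: 11

Derivation:
1. enqueue(5): size=1
2. enqueue(61): size=2
3. enqueue(17): size=3
4. dequeue(): size=2
5. dequeue(): size=1
6. enqueue(80): size=2
7. enqueue(20): size=3
8. dequeue(): size=2
9. enqueue(62): size=3
10. enqueue(33): size=4
11. enqueue(56): size=4=cap → OVERFLOW (fail)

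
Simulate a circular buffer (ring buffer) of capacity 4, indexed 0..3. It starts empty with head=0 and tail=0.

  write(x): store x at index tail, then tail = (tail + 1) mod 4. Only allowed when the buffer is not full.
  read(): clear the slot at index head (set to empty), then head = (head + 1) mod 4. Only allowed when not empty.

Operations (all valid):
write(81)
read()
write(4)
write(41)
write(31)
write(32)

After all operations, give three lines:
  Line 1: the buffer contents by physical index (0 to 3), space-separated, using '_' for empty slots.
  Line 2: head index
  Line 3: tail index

Answer: 32 4 41 31
1
1

Derivation:
write(81): buf=[81 _ _ _], head=0, tail=1, size=1
read(): buf=[_ _ _ _], head=1, tail=1, size=0
write(4): buf=[_ 4 _ _], head=1, tail=2, size=1
write(41): buf=[_ 4 41 _], head=1, tail=3, size=2
write(31): buf=[_ 4 41 31], head=1, tail=0, size=3
write(32): buf=[32 4 41 31], head=1, tail=1, size=4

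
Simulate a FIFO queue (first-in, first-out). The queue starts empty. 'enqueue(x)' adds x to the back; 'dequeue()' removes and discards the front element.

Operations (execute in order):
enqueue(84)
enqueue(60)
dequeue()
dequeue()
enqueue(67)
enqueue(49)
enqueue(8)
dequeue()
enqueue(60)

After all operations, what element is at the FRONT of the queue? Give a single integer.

enqueue(84): queue = [84]
enqueue(60): queue = [84, 60]
dequeue(): queue = [60]
dequeue(): queue = []
enqueue(67): queue = [67]
enqueue(49): queue = [67, 49]
enqueue(8): queue = [67, 49, 8]
dequeue(): queue = [49, 8]
enqueue(60): queue = [49, 8, 60]

Answer: 49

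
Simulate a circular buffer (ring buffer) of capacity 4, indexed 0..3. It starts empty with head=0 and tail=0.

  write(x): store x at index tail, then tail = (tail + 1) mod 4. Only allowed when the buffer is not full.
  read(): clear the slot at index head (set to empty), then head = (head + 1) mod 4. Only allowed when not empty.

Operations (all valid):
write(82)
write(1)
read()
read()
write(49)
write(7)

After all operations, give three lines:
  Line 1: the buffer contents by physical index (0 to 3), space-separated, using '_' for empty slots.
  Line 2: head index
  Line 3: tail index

write(82): buf=[82 _ _ _], head=0, tail=1, size=1
write(1): buf=[82 1 _ _], head=0, tail=2, size=2
read(): buf=[_ 1 _ _], head=1, tail=2, size=1
read(): buf=[_ _ _ _], head=2, tail=2, size=0
write(49): buf=[_ _ 49 _], head=2, tail=3, size=1
write(7): buf=[_ _ 49 7], head=2, tail=0, size=2

Answer: _ _ 49 7
2
0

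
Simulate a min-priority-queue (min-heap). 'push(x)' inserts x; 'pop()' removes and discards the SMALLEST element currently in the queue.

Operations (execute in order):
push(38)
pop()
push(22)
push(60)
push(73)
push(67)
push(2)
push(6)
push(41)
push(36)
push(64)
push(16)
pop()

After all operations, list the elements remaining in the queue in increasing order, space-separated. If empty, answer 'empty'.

Answer: 6 16 22 36 41 60 64 67 73

Derivation:
push(38): heap contents = [38]
pop() → 38: heap contents = []
push(22): heap contents = [22]
push(60): heap contents = [22, 60]
push(73): heap contents = [22, 60, 73]
push(67): heap contents = [22, 60, 67, 73]
push(2): heap contents = [2, 22, 60, 67, 73]
push(6): heap contents = [2, 6, 22, 60, 67, 73]
push(41): heap contents = [2, 6, 22, 41, 60, 67, 73]
push(36): heap contents = [2, 6, 22, 36, 41, 60, 67, 73]
push(64): heap contents = [2, 6, 22, 36, 41, 60, 64, 67, 73]
push(16): heap contents = [2, 6, 16, 22, 36, 41, 60, 64, 67, 73]
pop() → 2: heap contents = [6, 16, 22, 36, 41, 60, 64, 67, 73]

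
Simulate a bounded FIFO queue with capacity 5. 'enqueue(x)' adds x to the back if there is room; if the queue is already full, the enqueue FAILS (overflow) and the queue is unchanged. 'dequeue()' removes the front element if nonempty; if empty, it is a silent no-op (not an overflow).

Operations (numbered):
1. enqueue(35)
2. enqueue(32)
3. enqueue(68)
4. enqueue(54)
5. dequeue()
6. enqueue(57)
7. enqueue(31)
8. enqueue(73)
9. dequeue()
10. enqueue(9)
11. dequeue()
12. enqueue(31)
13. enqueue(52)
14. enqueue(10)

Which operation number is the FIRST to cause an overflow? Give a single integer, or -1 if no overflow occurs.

1. enqueue(35): size=1
2. enqueue(32): size=2
3. enqueue(68): size=3
4. enqueue(54): size=4
5. dequeue(): size=3
6. enqueue(57): size=4
7. enqueue(31): size=5
8. enqueue(73): size=5=cap → OVERFLOW (fail)
9. dequeue(): size=4
10. enqueue(9): size=5
11. dequeue(): size=4
12. enqueue(31): size=5
13. enqueue(52): size=5=cap → OVERFLOW (fail)
14. enqueue(10): size=5=cap → OVERFLOW (fail)

Answer: 8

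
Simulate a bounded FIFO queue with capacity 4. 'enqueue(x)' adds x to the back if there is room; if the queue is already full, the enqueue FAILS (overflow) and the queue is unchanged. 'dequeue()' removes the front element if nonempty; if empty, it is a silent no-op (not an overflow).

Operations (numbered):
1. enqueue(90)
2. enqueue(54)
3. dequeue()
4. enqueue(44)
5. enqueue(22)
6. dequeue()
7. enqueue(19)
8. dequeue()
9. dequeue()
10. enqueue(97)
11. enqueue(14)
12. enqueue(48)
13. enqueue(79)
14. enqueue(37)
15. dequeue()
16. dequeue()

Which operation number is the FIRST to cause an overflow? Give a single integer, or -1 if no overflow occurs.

1. enqueue(90): size=1
2. enqueue(54): size=2
3. dequeue(): size=1
4. enqueue(44): size=2
5. enqueue(22): size=3
6. dequeue(): size=2
7. enqueue(19): size=3
8. dequeue(): size=2
9. dequeue(): size=1
10. enqueue(97): size=2
11. enqueue(14): size=3
12. enqueue(48): size=4
13. enqueue(79): size=4=cap → OVERFLOW (fail)
14. enqueue(37): size=4=cap → OVERFLOW (fail)
15. dequeue(): size=3
16. dequeue(): size=2

Answer: 13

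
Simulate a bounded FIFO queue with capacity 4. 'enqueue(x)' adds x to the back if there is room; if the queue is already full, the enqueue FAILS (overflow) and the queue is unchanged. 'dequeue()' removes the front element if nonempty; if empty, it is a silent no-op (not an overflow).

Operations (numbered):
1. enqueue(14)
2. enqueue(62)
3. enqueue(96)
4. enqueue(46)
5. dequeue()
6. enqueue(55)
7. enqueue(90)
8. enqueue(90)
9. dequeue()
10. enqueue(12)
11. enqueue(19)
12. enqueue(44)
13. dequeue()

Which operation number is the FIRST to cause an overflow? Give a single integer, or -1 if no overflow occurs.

1. enqueue(14): size=1
2. enqueue(62): size=2
3. enqueue(96): size=3
4. enqueue(46): size=4
5. dequeue(): size=3
6. enqueue(55): size=4
7. enqueue(90): size=4=cap → OVERFLOW (fail)
8. enqueue(90): size=4=cap → OVERFLOW (fail)
9. dequeue(): size=3
10. enqueue(12): size=4
11. enqueue(19): size=4=cap → OVERFLOW (fail)
12. enqueue(44): size=4=cap → OVERFLOW (fail)
13. dequeue(): size=3

Answer: 7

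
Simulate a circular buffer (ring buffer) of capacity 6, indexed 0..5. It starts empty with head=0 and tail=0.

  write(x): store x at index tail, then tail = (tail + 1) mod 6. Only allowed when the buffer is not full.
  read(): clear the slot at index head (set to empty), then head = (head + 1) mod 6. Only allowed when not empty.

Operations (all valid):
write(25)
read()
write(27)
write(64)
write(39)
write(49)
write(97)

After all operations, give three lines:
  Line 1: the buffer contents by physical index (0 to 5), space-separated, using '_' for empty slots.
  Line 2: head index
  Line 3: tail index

Answer: _ 27 64 39 49 97
1
0

Derivation:
write(25): buf=[25 _ _ _ _ _], head=0, tail=1, size=1
read(): buf=[_ _ _ _ _ _], head=1, tail=1, size=0
write(27): buf=[_ 27 _ _ _ _], head=1, tail=2, size=1
write(64): buf=[_ 27 64 _ _ _], head=1, tail=3, size=2
write(39): buf=[_ 27 64 39 _ _], head=1, tail=4, size=3
write(49): buf=[_ 27 64 39 49 _], head=1, tail=5, size=4
write(97): buf=[_ 27 64 39 49 97], head=1, tail=0, size=5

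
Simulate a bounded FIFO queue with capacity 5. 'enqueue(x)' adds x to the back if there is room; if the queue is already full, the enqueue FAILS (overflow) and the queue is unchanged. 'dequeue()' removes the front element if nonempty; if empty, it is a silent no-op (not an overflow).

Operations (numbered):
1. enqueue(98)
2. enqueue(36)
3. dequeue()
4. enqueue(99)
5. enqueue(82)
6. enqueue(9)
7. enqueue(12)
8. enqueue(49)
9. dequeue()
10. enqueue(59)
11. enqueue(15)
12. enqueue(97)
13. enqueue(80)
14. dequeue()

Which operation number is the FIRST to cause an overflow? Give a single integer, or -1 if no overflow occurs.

Answer: 8

Derivation:
1. enqueue(98): size=1
2. enqueue(36): size=2
3. dequeue(): size=1
4. enqueue(99): size=2
5. enqueue(82): size=3
6. enqueue(9): size=4
7. enqueue(12): size=5
8. enqueue(49): size=5=cap → OVERFLOW (fail)
9. dequeue(): size=4
10. enqueue(59): size=5
11. enqueue(15): size=5=cap → OVERFLOW (fail)
12. enqueue(97): size=5=cap → OVERFLOW (fail)
13. enqueue(80): size=5=cap → OVERFLOW (fail)
14. dequeue(): size=4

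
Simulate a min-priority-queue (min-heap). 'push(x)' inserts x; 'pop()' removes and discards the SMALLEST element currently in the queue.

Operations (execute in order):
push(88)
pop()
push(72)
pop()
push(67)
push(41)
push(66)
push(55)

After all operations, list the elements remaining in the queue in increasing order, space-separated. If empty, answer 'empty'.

Answer: 41 55 66 67

Derivation:
push(88): heap contents = [88]
pop() → 88: heap contents = []
push(72): heap contents = [72]
pop() → 72: heap contents = []
push(67): heap contents = [67]
push(41): heap contents = [41, 67]
push(66): heap contents = [41, 66, 67]
push(55): heap contents = [41, 55, 66, 67]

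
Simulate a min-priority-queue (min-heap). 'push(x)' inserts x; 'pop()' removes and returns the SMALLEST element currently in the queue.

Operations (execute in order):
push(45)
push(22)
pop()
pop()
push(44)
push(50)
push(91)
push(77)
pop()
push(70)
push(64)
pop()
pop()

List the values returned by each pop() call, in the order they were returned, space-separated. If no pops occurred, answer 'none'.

Answer: 22 45 44 50 64

Derivation:
push(45): heap contents = [45]
push(22): heap contents = [22, 45]
pop() → 22: heap contents = [45]
pop() → 45: heap contents = []
push(44): heap contents = [44]
push(50): heap contents = [44, 50]
push(91): heap contents = [44, 50, 91]
push(77): heap contents = [44, 50, 77, 91]
pop() → 44: heap contents = [50, 77, 91]
push(70): heap contents = [50, 70, 77, 91]
push(64): heap contents = [50, 64, 70, 77, 91]
pop() → 50: heap contents = [64, 70, 77, 91]
pop() → 64: heap contents = [70, 77, 91]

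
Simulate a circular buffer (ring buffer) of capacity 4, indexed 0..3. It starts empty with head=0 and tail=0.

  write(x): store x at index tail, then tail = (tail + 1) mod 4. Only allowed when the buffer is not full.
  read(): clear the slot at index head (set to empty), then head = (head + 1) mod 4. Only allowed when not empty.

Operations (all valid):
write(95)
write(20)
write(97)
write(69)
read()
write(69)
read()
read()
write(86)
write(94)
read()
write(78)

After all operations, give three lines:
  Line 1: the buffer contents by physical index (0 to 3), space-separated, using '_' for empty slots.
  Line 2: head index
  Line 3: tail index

write(95): buf=[95 _ _ _], head=0, tail=1, size=1
write(20): buf=[95 20 _ _], head=0, tail=2, size=2
write(97): buf=[95 20 97 _], head=0, tail=3, size=3
write(69): buf=[95 20 97 69], head=0, tail=0, size=4
read(): buf=[_ 20 97 69], head=1, tail=0, size=3
write(69): buf=[69 20 97 69], head=1, tail=1, size=4
read(): buf=[69 _ 97 69], head=2, tail=1, size=3
read(): buf=[69 _ _ 69], head=3, tail=1, size=2
write(86): buf=[69 86 _ 69], head=3, tail=2, size=3
write(94): buf=[69 86 94 69], head=3, tail=3, size=4
read(): buf=[69 86 94 _], head=0, tail=3, size=3
write(78): buf=[69 86 94 78], head=0, tail=0, size=4

Answer: 69 86 94 78
0
0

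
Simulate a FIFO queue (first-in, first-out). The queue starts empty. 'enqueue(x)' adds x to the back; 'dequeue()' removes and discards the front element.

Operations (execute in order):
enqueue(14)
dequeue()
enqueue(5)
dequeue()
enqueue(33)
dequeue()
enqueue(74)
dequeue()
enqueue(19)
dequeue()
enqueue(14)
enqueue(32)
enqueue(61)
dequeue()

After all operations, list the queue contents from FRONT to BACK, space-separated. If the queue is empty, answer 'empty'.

enqueue(14): [14]
dequeue(): []
enqueue(5): [5]
dequeue(): []
enqueue(33): [33]
dequeue(): []
enqueue(74): [74]
dequeue(): []
enqueue(19): [19]
dequeue(): []
enqueue(14): [14]
enqueue(32): [14, 32]
enqueue(61): [14, 32, 61]
dequeue(): [32, 61]

Answer: 32 61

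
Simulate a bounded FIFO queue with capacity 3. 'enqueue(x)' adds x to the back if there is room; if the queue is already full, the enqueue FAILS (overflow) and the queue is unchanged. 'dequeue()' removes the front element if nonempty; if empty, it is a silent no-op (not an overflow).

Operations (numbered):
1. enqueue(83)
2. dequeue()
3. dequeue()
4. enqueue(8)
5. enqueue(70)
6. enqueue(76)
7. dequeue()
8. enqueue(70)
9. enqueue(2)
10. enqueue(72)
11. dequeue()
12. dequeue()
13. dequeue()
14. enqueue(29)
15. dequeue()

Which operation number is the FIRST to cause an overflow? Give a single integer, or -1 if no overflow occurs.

Answer: 9

Derivation:
1. enqueue(83): size=1
2. dequeue(): size=0
3. dequeue(): empty, no-op, size=0
4. enqueue(8): size=1
5. enqueue(70): size=2
6. enqueue(76): size=3
7. dequeue(): size=2
8. enqueue(70): size=3
9. enqueue(2): size=3=cap → OVERFLOW (fail)
10. enqueue(72): size=3=cap → OVERFLOW (fail)
11. dequeue(): size=2
12. dequeue(): size=1
13. dequeue(): size=0
14. enqueue(29): size=1
15. dequeue(): size=0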